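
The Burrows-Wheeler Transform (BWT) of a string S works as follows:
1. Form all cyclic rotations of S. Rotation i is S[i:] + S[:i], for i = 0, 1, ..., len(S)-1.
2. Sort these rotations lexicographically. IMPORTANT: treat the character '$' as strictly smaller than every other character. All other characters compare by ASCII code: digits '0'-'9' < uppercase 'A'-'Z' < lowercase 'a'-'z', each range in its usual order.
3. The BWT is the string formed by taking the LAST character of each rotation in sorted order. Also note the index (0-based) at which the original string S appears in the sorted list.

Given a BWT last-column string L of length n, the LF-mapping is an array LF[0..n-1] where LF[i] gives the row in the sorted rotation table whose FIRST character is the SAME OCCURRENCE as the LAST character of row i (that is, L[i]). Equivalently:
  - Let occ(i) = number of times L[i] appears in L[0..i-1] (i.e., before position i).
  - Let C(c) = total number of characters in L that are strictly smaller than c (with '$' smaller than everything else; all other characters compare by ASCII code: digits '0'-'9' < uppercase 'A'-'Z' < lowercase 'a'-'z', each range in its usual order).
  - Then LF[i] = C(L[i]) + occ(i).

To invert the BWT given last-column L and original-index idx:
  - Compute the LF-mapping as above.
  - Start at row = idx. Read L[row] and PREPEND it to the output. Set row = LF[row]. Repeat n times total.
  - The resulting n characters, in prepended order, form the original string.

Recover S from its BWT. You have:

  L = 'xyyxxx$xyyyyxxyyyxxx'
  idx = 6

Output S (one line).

Answer: xyxxxxxyxyyxyyxyyyx$

Derivation:
LF mapping: 1 11 12 2 3 4 0 5 13 14 15 16 6 7 17 18 19 8 9 10
Walk LF starting at row 6, prepending L[row]:
  step 1: row=6, L[6]='$', prepend. Next row=LF[6]=0
  step 2: row=0, L[0]='x', prepend. Next row=LF[0]=1
  step 3: row=1, L[1]='y', prepend. Next row=LF[1]=11
  step 4: row=11, L[11]='y', prepend. Next row=LF[11]=16
  step 5: row=16, L[16]='y', prepend. Next row=LF[16]=19
  step 6: row=19, L[19]='x', prepend. Next row=LF[19]=10
  step 7: row=10, L[10]='y', prepend. Next row=LF[10]=15
  step 8: row=15, L[15]='y', prepend. Next row=LF[15]=18
  step 9: row=18, L[18]='x', prepend. Next row=LF[18]=9
  step 10: row=9, L[9]='y', prepend. Next row=LF[9]=14
  step 11: row=14, L[14]='y', prepend. Next row=LF[14]=17
  step 12: row=17, L[17]='x', prepend. Next row=LF[17]=8
  step 13: row=8, L[8]='y', prepend. Next row=LF[8]=13
  step 14: row=13, L[13]='x', prepend. Next row=LF[13]=7
  step 15: row=7, L[7]='x', prepend. Next row=LF[7]=5
  step 16: row=5, L[5]='x', prepend. Next row=LF[5]=4
  step 17: row=4, L[4]='x', prepend. Next row=LF[4]=3
  step 18: row=3, L[3]='x', prepend. Next row=LF[3]=2
  step 19: row=2, L[2]='y', prepend. Next row=LF[2]=12
  step 20: row=12, L[12]='x', prepend. Next row=LF[12]=6
Reversed output: xyxxxxxyxyyxyyxyyyx$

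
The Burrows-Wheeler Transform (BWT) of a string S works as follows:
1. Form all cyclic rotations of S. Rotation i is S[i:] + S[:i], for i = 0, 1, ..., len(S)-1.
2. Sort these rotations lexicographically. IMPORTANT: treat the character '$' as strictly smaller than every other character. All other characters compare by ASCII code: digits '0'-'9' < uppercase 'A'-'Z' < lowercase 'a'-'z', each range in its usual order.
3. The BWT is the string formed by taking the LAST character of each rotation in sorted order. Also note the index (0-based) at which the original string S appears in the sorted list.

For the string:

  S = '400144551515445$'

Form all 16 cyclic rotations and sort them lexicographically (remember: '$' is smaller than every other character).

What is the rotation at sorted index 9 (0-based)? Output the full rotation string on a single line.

All 16 rotations (rotation i = S[i:]+S[:i]):
  rot[0] = 400144551515445$
  rot[1] = 00144551515445$4
  rot[2] = 0144551515445$40
  rot[3] = 144551515445$400
  rot[4] = 44551515445$4001
  rot[5] = 4551515445$40014
  rot[6] = 551515445$400144
  rot[7] = 51515445$4001445
  rot[8] = 1515445$40014455
  rot[9] = 515445$400144551
  rot[10] = 15445$4001445515
  rot[11] = 5445$40014455151
  rot[12] = 445$400144551515
  rot[13] = 45$4001445515154
  rot[14] = 5$40014455151544
  rot[15] = $400144551515445
Sorted (with $ < everything):
  sorted[0] = $400144551515445
  sorted[1] = 00144551515445$4
  sorted[2] = 0144551515445$40
  sorted[3] = 144551515445$400
  sorted[4] = 1515445$40014455
  sorted[5] = 15445$4001445515
  sorted[6] = 400144551515445$
  sorted[7] = 445$400144551515
  sorted[8] = 44551515445$4001
  sorted[9] = 45$4001445515154
  sorted[10] = 4551515445$40014
  sorted[11] = 5$40014455151544
  sorted[12] = 51515445$4001445
  sorted[13] = 515445$400144551
  sorted[14] = 5445$40014455151
  sorted[15] = 551515445$400144
sorted[9] = 45$4001445515154

Answer: 45$4001445515154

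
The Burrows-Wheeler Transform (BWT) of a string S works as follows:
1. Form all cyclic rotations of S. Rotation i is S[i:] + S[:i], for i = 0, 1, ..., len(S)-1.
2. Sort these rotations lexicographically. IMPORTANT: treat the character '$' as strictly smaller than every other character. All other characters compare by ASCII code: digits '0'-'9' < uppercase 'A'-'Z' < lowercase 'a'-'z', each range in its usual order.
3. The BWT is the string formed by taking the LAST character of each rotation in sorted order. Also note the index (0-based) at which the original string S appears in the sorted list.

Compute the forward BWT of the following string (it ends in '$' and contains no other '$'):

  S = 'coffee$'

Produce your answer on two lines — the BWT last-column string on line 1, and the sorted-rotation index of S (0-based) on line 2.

Answer: e$effoc
1

Derivation:
All 7 rotations (rotation i = S[i:]+S[:i]):
  rot[0] = coffee$
  rot[1] = offee$c
  rot[2] = ffee$co
  rot[3] = fee$cof
  rot[4] = ee$coff
  rot[5] = e$coffe
  rot[6] = $coffee
Sorted (with $ < everything):
  sorted[0] = $coffee  (last char: 'e')
  sorted[1] = coffee$  (last char: '$')
  sorted[2] = e$coffe  (last char: 'e')
  sorted[3] = ee$coff  (last char: 'f')
  sorted[4] = fee$cof  (last char: 'f')
  sorted[5] = ffee$co  (last char: 'o')
  sorted[6] = offee$c  (last char: 'c')
Last column: e$effoc
Original string S is at sorted index 1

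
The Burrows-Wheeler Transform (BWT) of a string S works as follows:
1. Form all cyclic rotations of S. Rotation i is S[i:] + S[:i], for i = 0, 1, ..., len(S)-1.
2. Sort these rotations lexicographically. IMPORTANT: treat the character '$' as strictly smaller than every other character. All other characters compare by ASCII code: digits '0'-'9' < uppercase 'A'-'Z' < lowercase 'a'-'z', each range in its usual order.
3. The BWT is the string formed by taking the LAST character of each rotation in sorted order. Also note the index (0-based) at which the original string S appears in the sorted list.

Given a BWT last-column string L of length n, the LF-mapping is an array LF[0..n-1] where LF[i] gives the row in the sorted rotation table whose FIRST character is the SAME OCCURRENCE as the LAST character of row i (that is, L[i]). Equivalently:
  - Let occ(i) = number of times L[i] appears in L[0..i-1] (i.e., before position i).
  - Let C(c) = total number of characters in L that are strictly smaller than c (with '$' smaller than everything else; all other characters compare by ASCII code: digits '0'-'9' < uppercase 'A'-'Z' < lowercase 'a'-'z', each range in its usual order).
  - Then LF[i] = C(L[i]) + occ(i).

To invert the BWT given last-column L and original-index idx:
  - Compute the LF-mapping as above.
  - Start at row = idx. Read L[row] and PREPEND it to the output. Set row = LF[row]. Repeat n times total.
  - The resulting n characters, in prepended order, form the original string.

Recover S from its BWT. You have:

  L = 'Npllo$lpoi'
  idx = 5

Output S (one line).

Answer: lollipopN$

Derivation:
LF mapping: 1 8 3 4 6 0 5 9 7 2
Walk LF starting at row 5, prepending L[row]:
  step 1: row=5, L[5]='$', prepend. Next row=LF[5]=0
  step 2: row=0, L[0]='N', prepend. Next row=LF[0]=1
  step 3: row=1, L[1]='p', prepend. Next row=LF[1]=8
  step 4: row=8, L[8]='o', prepend. Next row=LF[8]=7
  step 5: row=7, L[7]='p', prepend. Next row=LF[7]=9
  step 6: row=9, L[9]='i', prepend. Next row=LF[9]=2
  step 7: row=2, L[2]='l', prepend. Next row=LF[2]=3
  step 8: row=3, L[3]='l', prepend. Next row=LF[3]=4
  step 9: row=4, L[4]='o', prepend. Next row=LF[4]=6
  step 10: row=6, L[6]='l', prepend. Next row=LF[6]=5
Reversed output: lollipopN$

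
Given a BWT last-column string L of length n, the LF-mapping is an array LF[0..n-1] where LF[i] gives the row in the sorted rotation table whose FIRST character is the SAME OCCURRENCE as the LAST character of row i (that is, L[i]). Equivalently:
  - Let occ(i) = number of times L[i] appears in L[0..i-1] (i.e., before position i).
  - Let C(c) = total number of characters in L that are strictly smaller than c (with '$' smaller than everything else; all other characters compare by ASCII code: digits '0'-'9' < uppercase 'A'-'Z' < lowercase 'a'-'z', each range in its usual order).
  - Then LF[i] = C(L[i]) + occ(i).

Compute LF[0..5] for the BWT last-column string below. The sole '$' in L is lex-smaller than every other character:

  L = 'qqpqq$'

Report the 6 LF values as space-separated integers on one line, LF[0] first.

Char counts: '$':1, 'p':1, 'q':4
C (first-col start): C('$')=0, C('p')=1, C('q')=2
L[0]='q': occ=0, LF[0]=C('q')+0=2+0=2
L[1]='q': occ=1, LF[1]=C('q')+1=2+1=3
L[2]='p': occ=0, LF[2]=C('p')+0=1+0=1
L[3]='q': occ=2, LF[3]=C('q')+2=2+2=4
L[4]='q': occ=3, LF[4]=C('q')+3=2+3=5
L[5]='$': occ=0, LF[5]=C('$')+0=0+0=0

Answer: 2 3 1 4 5 0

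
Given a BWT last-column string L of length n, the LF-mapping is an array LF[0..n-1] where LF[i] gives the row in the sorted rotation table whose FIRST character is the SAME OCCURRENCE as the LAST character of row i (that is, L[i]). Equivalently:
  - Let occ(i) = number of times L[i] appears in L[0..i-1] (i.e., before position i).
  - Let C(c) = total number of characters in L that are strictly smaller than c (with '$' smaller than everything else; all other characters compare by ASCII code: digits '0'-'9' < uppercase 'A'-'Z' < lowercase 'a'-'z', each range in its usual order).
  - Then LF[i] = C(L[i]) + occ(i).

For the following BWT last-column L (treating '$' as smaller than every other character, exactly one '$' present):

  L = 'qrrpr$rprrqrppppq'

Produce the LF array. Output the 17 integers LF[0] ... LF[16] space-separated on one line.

Answer: 7 10 11 1 12 0 13 2 14 15 8 16 3 4 5 6 9

Derivation:
Char counts: '$':1, 'p':6, 'q':3, 'r':7
C (first-col start): C('$')=0, C('p')=1, C('q')=7, C('r')=10
L[0]='q': occ=0, LF[0]=C('q')+0=7+0=7
L[1]='r': occ=0, LF[1]=C('r')+0=10+0=10
L[2]='r': occ=1, LF[2]=C('r')+1=10+1=11
L[3]='p': occ=0, LF[3]=C('p')+0=1+0=1
L[4]='r': occ=2, LF[4]=C('r')+2=10+2=12
L[5]='$': occ=0, LF[5]=C('$')+0=0+0=0
L[6]='r': occ=3, LF[6]=C('r')+3=10+3=13
L[7]='p': occ=1, LF[7]=C('p')+1=1+1=2
L[8]='r': occ=4, LF[8]=C('r')+4=10+4=14
L[9]='r': occ=5, LF[9]=C('r')+5=10+5=15
L[10]='q': occ=1, LF[10]=C('q')+1=7+1=8
L[11]='r': occ=6, LF[11]=C('r')+6=10+6=16
L[12]='p': occ=2, LF[12]=C('p')+2=1+2=3
L[13]='p': occ=3, LF[13]=C('p')+3=1+3=4
L[14]='p': occ=4, LF[14]=C('p')+4=1+4=5
L[15]='p': occ=5, LF[15]=C('p')+5=1+5=6
L[16]='q': occ=2, LF[16]=C('q')+2=7+2=9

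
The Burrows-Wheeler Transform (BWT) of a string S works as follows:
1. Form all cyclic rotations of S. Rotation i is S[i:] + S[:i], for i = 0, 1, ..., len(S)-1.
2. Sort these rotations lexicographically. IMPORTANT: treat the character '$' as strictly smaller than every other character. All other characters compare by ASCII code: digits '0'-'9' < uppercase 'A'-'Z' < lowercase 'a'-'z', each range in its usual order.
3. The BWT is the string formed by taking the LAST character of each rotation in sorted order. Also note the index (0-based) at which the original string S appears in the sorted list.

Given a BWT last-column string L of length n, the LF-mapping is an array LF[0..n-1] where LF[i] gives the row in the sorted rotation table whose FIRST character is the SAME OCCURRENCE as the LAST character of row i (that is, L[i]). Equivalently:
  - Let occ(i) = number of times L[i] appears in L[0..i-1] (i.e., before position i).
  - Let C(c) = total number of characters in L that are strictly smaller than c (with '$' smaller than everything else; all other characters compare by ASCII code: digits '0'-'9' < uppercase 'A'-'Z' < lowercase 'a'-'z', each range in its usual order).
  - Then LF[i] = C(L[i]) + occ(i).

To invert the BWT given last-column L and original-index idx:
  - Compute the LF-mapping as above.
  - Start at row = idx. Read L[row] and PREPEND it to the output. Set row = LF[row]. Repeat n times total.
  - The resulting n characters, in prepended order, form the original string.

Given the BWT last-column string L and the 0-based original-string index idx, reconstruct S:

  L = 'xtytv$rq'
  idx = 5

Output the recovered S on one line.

Answer: vttqyrx$

Derivation:
LF mapping: 6 3 7 4 5 0 2 1
Walk LF starting at row 5, prepending L[row]:
  step 1: row=5, L[5]='$', prepend. Next row=LF[5]=0
  step 2: row=0, L[0]='x', prepend. Next row=LF[0]=6
  step 3: row=6, L[6]='r', prepend. Next row=LF[6]=2
  step 4: row=2, L[2]='y', prepend. Next row=LF[2]=7
  step 5: row=7, L[7]='q', prepend. Next row=LF[7]=1
  step 6: row=1, L[1]='t', prepend. Next row=LF[1]=3
  step 7: row=3, L[3]='t', prepend. Next row=LF[3]=4
  step 8: row=4, L[4]='v', prepend. Next row=LF[4]=5
Reversed output: vttqyrx$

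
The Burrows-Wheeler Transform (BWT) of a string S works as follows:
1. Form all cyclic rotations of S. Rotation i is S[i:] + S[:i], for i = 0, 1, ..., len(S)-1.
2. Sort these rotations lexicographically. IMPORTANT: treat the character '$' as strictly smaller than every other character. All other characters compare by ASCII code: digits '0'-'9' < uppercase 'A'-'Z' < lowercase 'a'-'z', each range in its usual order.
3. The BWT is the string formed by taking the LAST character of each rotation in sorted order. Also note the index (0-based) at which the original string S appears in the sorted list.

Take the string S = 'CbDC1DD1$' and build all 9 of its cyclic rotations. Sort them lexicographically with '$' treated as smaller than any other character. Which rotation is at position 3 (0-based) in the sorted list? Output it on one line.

All 9 rotations (rotation i = S[i:]+S[:i]):
  rot[0] = CbDC1DD1$
  rot[1] = bDC1DD1$C
  rot[2] = DC1DD1$Cb
  rot[3] = C1DD1$CbD
  rot[4] = 1DD1$CbDC
  rot[5] = DD1$CbDC1
  rot[6] = D1$CbDC1D
  rot[7] = 1$CbDC1DD
  rot[8] = $CbDC1DD1
Sorted (with $ < everything):
  sorted[0] = $CbDC1DD1
  sorted[1] = 1$CbDC1DD
  sorted[2] = 1DD1$CbDC
  sorted[3] = C1DD1$CbD
  sorted[4] = CbDC1DD1$
  sorted[5] = D1$CbDC1D
  sorted[6] = DC1DD1$Cb
  sorted[7] = DD1$CbDC1
  sorted[8] = bDC1DD1$C
sorted[3] = C1DD1$CbD

Answer: C1DD1$CbD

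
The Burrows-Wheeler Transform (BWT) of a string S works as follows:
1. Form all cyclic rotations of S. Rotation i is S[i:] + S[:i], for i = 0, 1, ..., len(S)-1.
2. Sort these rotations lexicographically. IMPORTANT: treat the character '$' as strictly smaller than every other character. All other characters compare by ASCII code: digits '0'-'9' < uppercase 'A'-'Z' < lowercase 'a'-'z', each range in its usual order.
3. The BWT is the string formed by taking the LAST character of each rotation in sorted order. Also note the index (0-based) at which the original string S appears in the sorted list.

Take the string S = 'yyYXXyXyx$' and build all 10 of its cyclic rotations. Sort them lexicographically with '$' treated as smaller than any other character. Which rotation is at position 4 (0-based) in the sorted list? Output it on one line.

All 10 rotations (rotation i = S[i:]+S[:i]):
  rot[0] = yyYXXyXyx$
  rot[1] = yYXXyXyx$y
  rot[2] = YXXyXyx$yy
  rot[3] = XXyXyx$yyY
  rot[4] = XyXyx$yyYX
  rot[5] = yXyx$yyYXX
  rot[6] = Xyx$yyYXXy
  rot[7] = yx$yyYXXyX
  rot[8] = x$yyYXXyXy
  rot[9] = $yyYXXyXyx
Sorted (with $ < everything):
  sorted[0] = $yyYXXyXyx
  sorted[1] = XXyXyx$yyY
  sorted[2] = XyXyx$yyYX
  sorted[3] = Xyx$yyYXXy
  sorted[4] = YXXyXyx$yy
  sorted[5] = x$yyYXXyXy
  sorted[6] = yXyx$yyYXX
  sorted[7] = yYXXyXyx$y
  sorted[8] = yx$yyYXXyX
  sorted[9] = yyYXXyXyx$
sorted[4] = YXXyXyx$yy

Answer: YXXyXyx$yy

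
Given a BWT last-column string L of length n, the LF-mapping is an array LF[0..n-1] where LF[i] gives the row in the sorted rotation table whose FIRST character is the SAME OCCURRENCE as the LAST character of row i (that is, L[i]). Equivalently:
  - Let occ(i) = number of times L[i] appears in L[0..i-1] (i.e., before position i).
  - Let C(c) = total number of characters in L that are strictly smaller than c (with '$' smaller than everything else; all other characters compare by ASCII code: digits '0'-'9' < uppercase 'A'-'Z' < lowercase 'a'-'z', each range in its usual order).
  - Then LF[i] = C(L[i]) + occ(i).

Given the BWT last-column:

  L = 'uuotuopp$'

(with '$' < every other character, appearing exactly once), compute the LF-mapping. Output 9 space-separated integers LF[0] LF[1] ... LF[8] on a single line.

Char counts: '$':1, 'o':2, 'p':2, 't':1, 'u':3
C (first-col start): C('$')=0, C('o')=1, C('p')=3, C('t')=5, C('u')=6
L[0]='u': occ=0, LF[0]=C('u')+0=6+0=6
L[1]='u': occ=1, LF[1]=C('u')+1=6+1=7
L[2]='o': occ=0, LF[2]=C('o')+0=1+0=1
L[3]='t': occ=0, LF[3]=C('t')+0=5+0=5
L[4]='u': occ=2, LF[4]=C('u')+2=6+2=8
L[5]='o': occ=1, LF[5]=C('o')+1=1+1=2
L[6]='p': occ=0, LF[6]=C('p')+0=3+0=3
L[7]='p': occ=1, LF[7]=C('p')+1=3+1=4
L[8]='$': occ=0, LF[8]=C('$')+0=0+0=0

Answer: 6 7 1 5 8 2 3 4 0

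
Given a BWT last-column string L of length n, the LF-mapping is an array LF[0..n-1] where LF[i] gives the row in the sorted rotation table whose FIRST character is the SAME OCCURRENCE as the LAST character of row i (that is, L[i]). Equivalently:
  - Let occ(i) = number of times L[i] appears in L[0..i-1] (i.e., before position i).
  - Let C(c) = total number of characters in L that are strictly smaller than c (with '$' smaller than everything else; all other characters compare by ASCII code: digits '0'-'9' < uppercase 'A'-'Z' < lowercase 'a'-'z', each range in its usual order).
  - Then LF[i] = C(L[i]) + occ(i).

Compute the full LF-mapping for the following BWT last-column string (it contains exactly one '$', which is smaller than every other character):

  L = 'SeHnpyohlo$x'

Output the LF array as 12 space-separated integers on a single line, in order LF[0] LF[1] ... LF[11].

Char counts: '$':1, 'H':1, 'S':1, 'e':1, 'h':1, 'l':1, 'n':1, 'o':2, 'p':1, 'x':1, 'y':1
C (first-col start): C('$')=0, C('H')=1, C('S')=2, C('e')=3, C('h')=4, C('l')=5, C('n')=6, C('o')=7, C('p')=9, C('x')=10, C('y')=11
L[0]='S': occ=0, LF[0]=C('S')+0=2+0=2
L[1]='e': occ=0, LF[1]=C('e')+0=3+0=3
L[2]='H': occ=0, LF[2]=C('H')+0=1+0=1
L[3]='n': occ=0, LF[3]=C('n')+0=6+0=6
L[4]='p': occ=0, LF[4]=C('p')+0=9+0=9
L[5]='y': occ=0, LF[5]=C('y')+0=11+0=11
L[6]='o': occ=0, LF[6]=C('o')+0=7+0=7
L[7]='h': occ=0, LF[7]=C('h')+0=4+0=4
L[8]='l': occ=0, LF[8]=C('l')+0=5+0=5
L[9]='o': occ=1, LF[9]=C('o')+1=7+1=8
L[10]='$': occ=0, LF[10]=C('$')+0=0+0=0
L[11]='x': occ=0, LF[11]=C('x')+0=10+0=10

Answer: 2 3 1 6 9 11 7 4 5 8 0 10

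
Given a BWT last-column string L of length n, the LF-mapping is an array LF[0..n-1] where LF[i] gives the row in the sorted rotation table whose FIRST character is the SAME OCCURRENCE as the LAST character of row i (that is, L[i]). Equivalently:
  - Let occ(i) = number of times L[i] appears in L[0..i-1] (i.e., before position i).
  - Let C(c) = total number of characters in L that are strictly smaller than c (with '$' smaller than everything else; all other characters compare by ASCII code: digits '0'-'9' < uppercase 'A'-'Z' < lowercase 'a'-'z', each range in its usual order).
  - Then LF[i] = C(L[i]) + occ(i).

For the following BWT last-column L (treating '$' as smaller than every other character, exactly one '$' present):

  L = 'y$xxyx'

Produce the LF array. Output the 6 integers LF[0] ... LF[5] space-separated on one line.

Char counts: '$':1, 'x':3, 'y':2
C (first-col start): C('$')=0, C('x')=1, C('y')=4
L[0]='y': occ=0, LF[0]=C('y')+0=4+0=4
L[1]='$': occ=0, LF[1]=C('$')+0=0+0=0
L[2]='x': occ=0, LF[2]=C('x')+0=1+0=1
L[3]='x': occ=1, LF[3]=C('x')+1=1+1=2
L[4]='y': occ=1, LF[4]=C('y')+1=4+1=5
L[5]='x': occ=2, LF[5]=C('x')+2=1+2=3

Answer: 4 0 1 2 5 3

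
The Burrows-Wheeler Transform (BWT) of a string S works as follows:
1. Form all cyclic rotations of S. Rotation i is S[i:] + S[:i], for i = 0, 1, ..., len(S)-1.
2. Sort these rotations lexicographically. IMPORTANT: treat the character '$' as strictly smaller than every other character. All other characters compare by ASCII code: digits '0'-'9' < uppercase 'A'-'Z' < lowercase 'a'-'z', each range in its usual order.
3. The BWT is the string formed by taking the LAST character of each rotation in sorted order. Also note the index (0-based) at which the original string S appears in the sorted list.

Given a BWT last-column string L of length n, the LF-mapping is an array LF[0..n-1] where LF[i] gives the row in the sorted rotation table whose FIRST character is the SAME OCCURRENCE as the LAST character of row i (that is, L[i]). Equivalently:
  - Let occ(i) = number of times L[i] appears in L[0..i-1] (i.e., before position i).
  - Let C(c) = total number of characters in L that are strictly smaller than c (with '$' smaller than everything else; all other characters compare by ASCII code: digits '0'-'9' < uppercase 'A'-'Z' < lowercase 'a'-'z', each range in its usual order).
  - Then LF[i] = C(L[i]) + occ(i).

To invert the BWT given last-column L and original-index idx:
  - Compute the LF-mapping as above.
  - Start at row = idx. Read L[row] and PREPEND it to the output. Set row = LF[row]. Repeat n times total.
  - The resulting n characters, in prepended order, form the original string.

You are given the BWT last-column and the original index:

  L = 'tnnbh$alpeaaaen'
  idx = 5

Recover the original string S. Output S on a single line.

Answer: bananaelephant$

Derivation:
LF mapping: 14 10 11 5 8 0 1 9 13 6 2 3 4 7 12
Walk LF starting at row 5, prepending L[row]:
  step 1: row=5, L[5]='$', prepend. Next row=LF[5]=0
  step 2: row=0, L[0]='t', prepend. Next row=LF[0]=14
  step 3: row=14, L[14]='n', prepend. Next row=LF[14]=12
  step 4: row=12, L[12]='a', prepend. Next row=LF[12]=4
  step 5: row=4, L[4]='h', prepend. Next row=LF[4]=8
  step 6: row=8, L[8]='p', prepend. Next row=LF[8]=13
  step 7: row=13, L[13]='e', prepend. Next row=LF[13]=7
  step 8: row=7, L[7]='l', prepend. Next row=LF[7]=9
  step 9: row=9, L[9]='e', prepend. Next row=LF[9]=6
  step 10: row=6, L[6]='a', prepend. Next row=LF[6]=1
  step 11: row=1, L[1]='n', prepend. Next row=LF[1]=10
  step 12: row=10, L[10]='a', prepend. Next row=LF[10]=2
  step 13: row=2, L[2]='n', prepend. Next row=LF[2]=11
  step 14: row=11, L[11]='a', prepend. Next row=LF[11]=3
  step 15: row=3, L[3]='b', prepend. Next row=LF[3]=5
Reversed output: bananaelephant$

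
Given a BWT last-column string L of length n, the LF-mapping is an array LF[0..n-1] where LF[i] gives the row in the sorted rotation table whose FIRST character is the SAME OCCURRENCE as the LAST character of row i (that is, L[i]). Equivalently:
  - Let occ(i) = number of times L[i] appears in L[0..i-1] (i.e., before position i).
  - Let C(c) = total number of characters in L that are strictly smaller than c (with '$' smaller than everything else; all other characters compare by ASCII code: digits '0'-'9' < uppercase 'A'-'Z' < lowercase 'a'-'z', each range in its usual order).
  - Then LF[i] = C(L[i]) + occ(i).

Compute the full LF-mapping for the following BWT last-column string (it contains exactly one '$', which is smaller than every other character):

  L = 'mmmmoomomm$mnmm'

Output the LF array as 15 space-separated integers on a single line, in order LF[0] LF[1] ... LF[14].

Answer: 1 2 3 4 12 13 5 14 6 7 0 8 11 9 10

Derivation:
Char counts: '$':1, 'm':10, 'n':1, 'o':3
C (first-col start): C('$')=0, C('m')=1, C('n')=11, C('o')=12
L[0]='m': occ=0, LF[0]=C('m')+0=1+0=1
L[1]='m': occ=1, LF[1]=C('m')+1=1+1=2
L[2]='m': occ=2, LF[2]=C('m')+2=1+2=3
L[3]='m': occ=3, LF[3]=C('m')+3=1+3=4
L[4]='o': occ=0, LF[4]=C('o')+0=12+0=12
L[5]='o': occ=1, LF[5]=C('o')+1=12+1=13
L[6]='m': occ=4, LF[6]=C('m')+4=1+4=5
L[7]='o': occ=2, LF[7]=C('o')+2=12+2=14
L[8]='m': occ=5, LF[8]=C('m')+5=1+5=6
L[9]='m': occ=6, LF[9]=C('m')+6=1+6=7
L[10]='$': occ=0, LF[10]=C('$')+0=0+0=0
L[11]='m': occ=7, LF[11]=C('m')+7=1+7=8
L[12]='n': occ=0, LF[12]=C('n')+0=11+0=11
L[13]='m': occ=8, LF[13]=C('m')+8=1+8=9
L[14]='m': occ=9, LF[14]=C('m')+9=1+9=10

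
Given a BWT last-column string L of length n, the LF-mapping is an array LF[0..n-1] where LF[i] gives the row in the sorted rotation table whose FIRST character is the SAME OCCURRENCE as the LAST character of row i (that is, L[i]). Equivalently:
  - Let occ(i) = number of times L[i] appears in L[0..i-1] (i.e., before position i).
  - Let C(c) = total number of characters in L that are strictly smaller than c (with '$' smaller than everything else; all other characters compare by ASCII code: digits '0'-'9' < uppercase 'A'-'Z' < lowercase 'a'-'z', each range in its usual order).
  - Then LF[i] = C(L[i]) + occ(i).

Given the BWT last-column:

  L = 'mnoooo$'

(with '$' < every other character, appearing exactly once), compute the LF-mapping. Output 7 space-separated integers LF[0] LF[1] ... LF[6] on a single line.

Char counts: '$':1, 'm':1, 'n':1, 'o':4
C (first-col start): C('$')=0, C('m')=1, C('n')=2, C('o')=3
L[0]='m': occ=0, LF[0]=C('m')+0=1+0=1
L[1]='n': occ=0, LF[1]=C('n')+0=2+0=2
L[2]='o': occ=0, LF[2]=C('o')+0=3+0=3
L[3]='o': occ=1, LF[3]=C('o')+1=3+1=4
L[4]='o': occ=2, LF[4]=C('o')+2=3+2=5
L[5]='o': occ=3, LF[5]=C('o')+3=3+3=6
L[6]='$': occ=0, LF[6]=C('$')+0=0+0=0

Answer: 1 2 3 4 5 6 0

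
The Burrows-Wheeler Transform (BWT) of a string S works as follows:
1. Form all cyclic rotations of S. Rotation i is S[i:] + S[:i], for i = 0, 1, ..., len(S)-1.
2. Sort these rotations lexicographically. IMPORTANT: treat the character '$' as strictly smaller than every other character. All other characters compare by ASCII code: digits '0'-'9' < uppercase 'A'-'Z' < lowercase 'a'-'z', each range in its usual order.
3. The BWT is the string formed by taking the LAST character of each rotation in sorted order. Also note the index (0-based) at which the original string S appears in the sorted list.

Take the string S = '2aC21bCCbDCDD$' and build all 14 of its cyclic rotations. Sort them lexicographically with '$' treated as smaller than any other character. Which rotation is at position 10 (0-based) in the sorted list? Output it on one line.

Answer: DD$2aC21bCCbDC

Derivation:
All 14 rotations (rotation i = S[i:]+S[:i]):
  rot[0] = 2aC21bCCbDCDD$
  rot[1] = aC21bCCbDCDD$2
  rot[2] = C21bCCbDCDD$2a
  rot[3] = 21bCCbDCDD$2aC
  rot[4] = 1bCCbDCDD$2aC2
  rot[5] = bCCbDCDD$2aC21
  rot[6] = CCbDCDD$2aC21b
  rot[7] = CbDCDD$2aC21bC
  rot[8] = bDCDD$2aC21bCC
  rot[9] = DCDD$2aC21bCCb
  rot[10] = CDD$2aC21bCCbD
  rot[11] = DD$2aC21bCCbDC
  rot[12] = D$2aC21bCCbDCD
  rot[13] = $2aC21bCCbDCDD
Sorted (with $ < everything):
  sorted[0] = $2aC21bCCbDCDD
  sorted[1] = 1bCCbDCDD$2aC2
  sorted[2] = 21bCCbDCDD$2aC
  sorted[3] = 2aC21bCCbDCDD$
  sorted[4] = C21bCCbDCDD$2a
  sorted[5] = CCbDCDD$2aC21b
  sorted[6] = CDD$2aC21bCCbD
  sorted[7] = CbDCDD$2aC21bC
  sorted[8] = D$2aC21bCCbDCD
  sorted[9] = DCDD$2aC21bCCb
  sorted[10] = DD$2aC21bCCbDC
  sorted[11] = aC21bCCbDCDD$2
  sorted[12] = bCCbDCDD$2aC21
  sorted[13] = bDCDD$2aC21bCC
sorted[10] = DD$2aC21bCCbDC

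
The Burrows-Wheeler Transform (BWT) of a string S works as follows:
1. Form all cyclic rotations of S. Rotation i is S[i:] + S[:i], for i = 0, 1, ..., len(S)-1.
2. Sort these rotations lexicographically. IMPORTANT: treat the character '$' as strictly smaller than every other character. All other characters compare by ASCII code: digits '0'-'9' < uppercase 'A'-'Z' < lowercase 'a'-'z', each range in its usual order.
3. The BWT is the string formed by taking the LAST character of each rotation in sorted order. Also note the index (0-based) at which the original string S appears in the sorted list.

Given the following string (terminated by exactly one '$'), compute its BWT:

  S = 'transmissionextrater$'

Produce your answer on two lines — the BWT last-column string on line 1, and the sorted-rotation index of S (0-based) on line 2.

Answer: rrrtnsmsoaiettsnia$xe
18

Derivation:
All 21 rotations (rotation i = S[i:]+S[:i]):
  rot[0] = transmissionextrater$
  rot[1] = ransmissionextrater$t
  rot[2] = ansmissionextrater$tr
  rot[3] = nsmissionextrater$tra
  rot[4] = smissionextrater$tran
  rot[5] = missionextrater$trans
  rot[6] = issionextrater$transm
  rot[7] = ssionextrater$transmi
  rot[8] = sionextrater$transmis
  rot[9] = ionextrater$transmiss
  rot[10] = onextrater$transmissi
  rot[11] = nextrater$transmissio
  rot[12] = extrater$transmission
  rot[13] = xtrater$transmissione
  rot[14] = trater$transmissionex
  rot[15] = rater$transmissionext
  rot[16] = ater$transmissionextr
  rot[17] = ter$transmissionextra
  rot[18] = er$transmissionextrat
  rot[19] = r$transmissionextrate
  rot[20] = $transmissionextrater
Sorted (with $ < everything):
  sorted[0] = $transmissionextrater  (last char: 'r')
  sorted[1] = ansmissionextrater$tr  (last char: 'r')
  sorted[2] = ater$transmissionextr  (last char: 'r')
  sorted[3] = er$transmissionextrat  (last char: 't')
  sorted[4] = extrater$transmission  (last char: 'n')
  sorted[5] = ionextrater$transmiss  (last char: 's')
  sorted[6] = issionextrater$transm  (last char: 'm')
  sorted[7] = missionextrater$trans  (last char: 's')
  sorted[8] = nextrater$transmissio  (last char: 'o')
  sorted[9] = nsmissionextrater$tra  (last char: 'a')
  sorted[10] = onextrater$transmissi  (last char: 'i')
  sorted[11] = r$transmissionextrate  (last char: 'e')
  sorted[12] = ransmissionextrater$t  (last char: 't')
  sorted[13] = rater$transmissionext  (last char: 't')
  sorted[14] = sionextrater$transmis  (last char: 's')
  sorted[15] = smissionextrater$tran  (last char: 'n')
  sorted[16] = ssionextrater$transmi  (last char: 'i')
  sorted[17] = ter$transmissionextra  (last char: 'a')
  sorted[18] = transmissionextrater$  (last char: '$')
  sorted[19] = trater$transmissionex  (last char: 'x')
  sorted[20] = xtrater$transmissione  (last char: 'e')
Last column: rrrtnsmsoaiettsnia$xe
Original string S is at sorted index 18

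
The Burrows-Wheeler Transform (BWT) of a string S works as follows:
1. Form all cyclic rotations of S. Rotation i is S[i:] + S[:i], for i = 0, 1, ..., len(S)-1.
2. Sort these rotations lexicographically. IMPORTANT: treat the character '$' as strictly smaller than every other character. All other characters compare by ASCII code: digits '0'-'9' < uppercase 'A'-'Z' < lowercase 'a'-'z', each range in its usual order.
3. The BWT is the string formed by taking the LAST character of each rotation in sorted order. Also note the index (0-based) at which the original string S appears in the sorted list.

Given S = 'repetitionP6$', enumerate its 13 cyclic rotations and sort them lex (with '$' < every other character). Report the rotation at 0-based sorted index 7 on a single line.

Answer: nP6$repetitio

Derivation:
All 13 rotations (rotation i = S[i:]+S[:i]):
  rot[0] = repetitionP6$
  rot[1] = epetitionP6$r
  rot[2] = petitionP6$re
  rot[3] = etitionP6$rep
  rot[4] = titionP6$repe
  rot[5] = itionP6$repet
  rot[6] = tionP6$repeti
  rot[7] = ionP6$repetit
  rot[8] = onP6$repetiti
  rot[9] = nP6$repetitio
  rot[10] = P6$repetition
  rot[11] = 6$repetitionP
  rot[12] = $repetitionP6
Sorted (with $ < everything):
  sorted[0] = $repetitionP6
  sorted[1] = 6$repetitionP
  sorted[2] = P6$repetition
  sorted[3] = epetitionP6$r
  sorted[4] = etitionP6$rep
  sorted[5] = ionP6$repetit
  sorted[6] = itionP6$repet
  sorted[7] = nP6$repetitio
  sorted[8] = onP6$repetiti
  sorted[9] = petitionP6$re
  sorted[10] = repetitionP6$
  sorted[11] = tionP6$repeti
  sorted[12] = titionP6$repe
sorted[7] = nP6$repetitio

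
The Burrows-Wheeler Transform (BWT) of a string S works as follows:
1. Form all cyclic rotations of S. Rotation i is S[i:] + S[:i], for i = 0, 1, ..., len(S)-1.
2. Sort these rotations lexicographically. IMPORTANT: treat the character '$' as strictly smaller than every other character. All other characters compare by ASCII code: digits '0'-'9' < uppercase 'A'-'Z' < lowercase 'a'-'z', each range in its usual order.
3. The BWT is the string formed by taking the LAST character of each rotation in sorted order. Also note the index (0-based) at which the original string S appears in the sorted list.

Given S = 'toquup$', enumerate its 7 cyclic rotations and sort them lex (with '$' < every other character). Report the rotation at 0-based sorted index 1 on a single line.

All 7 rotations (rotation i = S[i:]+S[:i]):
  rot[0] = toquup$
  rot[1] = oquup$t
  rot[2] = quup$to
  rot[3] = uup$toq
  rot[4] = up$toqu
  rot[5] = p$toquu
  rot[6] = $toquup
Sorted (with $ < everything):
  sorted[0] = $toquup
  sorted[1] = oquup$t
  sorted[2] = p$toquu
  sorted[3] = quup$to
  sorted[4] = toquup$
  sorted[5] = up$toqu
  sorted[6] = uup$toq
sorted[1] = oquup$t

Answer: oquup$t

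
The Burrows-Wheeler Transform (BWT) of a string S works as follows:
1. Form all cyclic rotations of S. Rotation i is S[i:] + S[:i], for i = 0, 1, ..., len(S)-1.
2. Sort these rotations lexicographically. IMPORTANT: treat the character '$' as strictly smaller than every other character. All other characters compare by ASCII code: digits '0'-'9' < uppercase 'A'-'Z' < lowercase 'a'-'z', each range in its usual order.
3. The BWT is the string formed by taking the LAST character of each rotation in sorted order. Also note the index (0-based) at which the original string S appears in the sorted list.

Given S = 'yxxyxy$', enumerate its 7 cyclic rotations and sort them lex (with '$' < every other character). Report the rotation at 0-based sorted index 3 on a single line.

All 7 rotations (rotation i = S[i:]+S[:i]):
  rot[0] = yxxyxy$
  rot[1] = xxyxy$y
  rot[2] = xyxy$yx
  rot[3] = yxy$yxx
  rot[4] = xy$yxxy
  rot[5] = y$yxxyx
  rot[6] = $yxxyxy
Sorted (with $ < everything):
  sorted[0] = $yxxyxy
  sorted[1] = xxyxy$y
  sorted[2] = xy$yxxy
  sorted[3] = xyxy$yx
  sorted[4] = y$yxxyx
  sorted[5] = yxxyxy$
  sorted[6] = yxy$yxx
sorted[3] = xyxy$yx

Answer: xyxy$yx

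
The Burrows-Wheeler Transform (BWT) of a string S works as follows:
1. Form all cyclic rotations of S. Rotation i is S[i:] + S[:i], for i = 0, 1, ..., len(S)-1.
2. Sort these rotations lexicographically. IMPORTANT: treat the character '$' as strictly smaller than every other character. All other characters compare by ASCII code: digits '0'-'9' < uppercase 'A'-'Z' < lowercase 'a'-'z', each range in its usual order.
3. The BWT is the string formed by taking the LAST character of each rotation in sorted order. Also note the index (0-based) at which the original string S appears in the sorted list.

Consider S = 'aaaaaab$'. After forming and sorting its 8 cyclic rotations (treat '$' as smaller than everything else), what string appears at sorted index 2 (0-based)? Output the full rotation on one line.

Answer: aaaaab$a

Derivation:
All 8 rotations (rotation i = S[i:]+S[:i]):
  rot[0] = aaaaaab$
  rot[1] = aaaaab$a
  rot[2] = aaaab$aa
  rot[3] = aaab$aaa
  rot[4] = aab$aaaa
  rot[5] = ab$aaaaa
  rot[6] = b$aaaaaa
  rot[7] = $aaaaaab
Sorted (with $ < everything):
  sorted[0] = $aaaaaab
  sorted[1] = aaaaaab$
  sorted[2] = aaaaab$a
  sorted[3] = aaaab$aa
  sorted[4] = aaab$aaa
  sorted[5] = aab$aaaa
  sorted[6] = ab$aaaaa
  sorted[7] = b$aaaaaa
sorted[2] = aaaaab$a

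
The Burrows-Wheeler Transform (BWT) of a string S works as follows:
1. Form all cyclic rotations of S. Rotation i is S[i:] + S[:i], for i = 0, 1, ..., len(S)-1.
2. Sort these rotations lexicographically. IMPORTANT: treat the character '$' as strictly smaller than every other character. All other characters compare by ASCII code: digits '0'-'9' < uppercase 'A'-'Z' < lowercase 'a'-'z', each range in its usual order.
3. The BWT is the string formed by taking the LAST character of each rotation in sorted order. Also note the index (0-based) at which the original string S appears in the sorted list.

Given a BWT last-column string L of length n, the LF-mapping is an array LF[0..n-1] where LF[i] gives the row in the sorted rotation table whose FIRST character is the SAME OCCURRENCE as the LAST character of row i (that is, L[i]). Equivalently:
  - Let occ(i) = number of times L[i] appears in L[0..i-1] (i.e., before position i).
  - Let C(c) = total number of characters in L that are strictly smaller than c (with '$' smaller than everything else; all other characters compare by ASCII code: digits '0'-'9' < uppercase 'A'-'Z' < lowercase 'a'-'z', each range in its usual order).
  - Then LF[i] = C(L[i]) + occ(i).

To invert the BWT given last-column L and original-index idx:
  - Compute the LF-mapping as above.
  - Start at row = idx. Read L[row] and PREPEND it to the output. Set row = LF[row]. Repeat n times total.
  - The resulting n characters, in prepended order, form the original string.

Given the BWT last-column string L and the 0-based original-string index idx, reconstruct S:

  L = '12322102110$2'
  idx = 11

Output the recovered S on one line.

LF mapping: 3 7 12 8 9 4 1 10 5 6 2 0 11
Walk LF starting at row 11, prepending L[row]:
  step 1: row=11, L[11]='$', prepend. Next row=LF[11]=0
  step 2: row=0, L[0]='1', prepend. Next row=LF[0]=3
  step 3: row=3, L[3]='2', prepend. Next row=LF[3]=8
  step 4: row=8, L[8]='1', prepend. Next row=LF[8]=5
  step 5: row=5, L[5]='1', prepend. Next row=LF[5]=4
  step 6: row=4, L[4]='2', prepend. Next row=LF[4]=9
  step 7: row=9, L[9]='1', prepend. Next row=LF[9]=6
  step 8: row=6, L[6]='0', prepend. Next row=LF[6]=1
  step 9: row=1, L[1]='2', prepend. Next row=LF[1]=7
  step 10: row=7, L[7]='2', prepend. Next row=LF[7]=10
  step 11: row=10, L[10]='0', prepend. Next row=LF[10]=2
  step 12: row=2, L[2]='3', prepend. Next row=LF[2]=12
  step 13: row=12, L[12]='2', prepend. Next row=LF[12]=11
Reversed output: 230220121121$

Answer: 230220121121$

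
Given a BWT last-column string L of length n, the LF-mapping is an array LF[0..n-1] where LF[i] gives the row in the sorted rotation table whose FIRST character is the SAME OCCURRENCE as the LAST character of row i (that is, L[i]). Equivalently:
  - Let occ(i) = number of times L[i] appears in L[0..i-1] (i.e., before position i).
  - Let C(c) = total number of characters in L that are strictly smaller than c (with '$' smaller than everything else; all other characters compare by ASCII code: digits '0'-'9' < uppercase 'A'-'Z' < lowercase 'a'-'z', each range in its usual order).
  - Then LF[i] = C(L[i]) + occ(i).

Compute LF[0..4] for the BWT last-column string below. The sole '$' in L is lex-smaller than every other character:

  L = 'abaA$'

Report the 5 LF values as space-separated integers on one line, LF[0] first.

Answer: 2 4 3 1 0

Derivation:
Char counts: '$':1, 'A':1, 'a':2, 'b':1
C (first-col start): C('$')=0, C('A')=1, C('a')=2, C('b')=4
L[0]='a': occ=0, LF[0]=C('a')+0=2+0=2
L[1]='b': occ=0, LF[1]=C('b')+0=4+0=4
L[2]='a': occ=1, LF[2]=C('a')+1=2+1=3
L[3]='A': occ=0, LF[3]=C('A')+0=1+0=1
L[4]='$': occ=0, LF[4]=C('$')+0=0+0=0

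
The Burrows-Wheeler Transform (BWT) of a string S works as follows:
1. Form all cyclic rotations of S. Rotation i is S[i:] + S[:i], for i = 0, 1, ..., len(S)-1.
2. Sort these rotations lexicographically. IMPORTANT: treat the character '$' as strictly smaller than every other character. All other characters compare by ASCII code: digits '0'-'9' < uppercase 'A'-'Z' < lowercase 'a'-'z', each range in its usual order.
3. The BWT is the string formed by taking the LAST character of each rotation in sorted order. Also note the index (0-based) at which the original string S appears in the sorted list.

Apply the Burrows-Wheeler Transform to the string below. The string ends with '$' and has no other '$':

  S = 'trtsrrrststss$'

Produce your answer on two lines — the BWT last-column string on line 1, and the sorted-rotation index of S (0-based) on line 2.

Answer: ssrrtstttr$rss
10

Derivation:
All 14 rotations (rotation i = S[i:]+S[:i]):
  rot[0] = trtsrrrststss$
  rot[1] = rtsrrrststss$t
  rot[2] = tsrrrststss$tr
  rot[3] = srrrststss$trt
  rot[4] = rrrststss$trts
  rot[5] = rrststss$trtsr
  rot[6] = rststss$trtsrr
  rot[7] = ststss$trtsrrr
  rot[8] = tstss$trtsrrrs
  rot[9] = stss$trtsrrrst
  rot[10] = tss$trtsrrrsts
  rot[11] = ss$trtsrrrstst
  rot[12] = s$trtsrrrststs
  rot[13] = $trtsrrrststss
Sorted (with $ < everything):
  sorted[0] = $trtsrrrststss  (last char: 's')
  sorted[1] = rrrststss$trts  (last char: 's')
  sorted[2] = rrststss$trtsr  (last char: 'r')
  sorted[3] = rststss$trtsrr  (last char: 'r')
  sorted[4] = rtsrrrststss$t  (last char: 't')
  sorted[5] = s$trtsrrrststs  (last char: 's')
  sorted[6] = srrrststss$trt  (last char: 't')
  sorted[7] = ss$trtsrrrstst  (last char: 't')
  sorted[8] = stss$trtsrrrst  (last char: 't')
  sorted[9] = ststss$trtsrrr  (last char: 'r')
  sorted[10] = trtsrrrststss$  (last char: '$')
  sorted[11] = tsrrrststss$tr  (last char: 'r')
  sorted[12] = tss$trtsrrrsts  (last char: 's')
  sorted[13] = tstss$trtsrrrs  (last char: 's')
Last column: ssrrtstttr$rss
Original string S is at sorted index 10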